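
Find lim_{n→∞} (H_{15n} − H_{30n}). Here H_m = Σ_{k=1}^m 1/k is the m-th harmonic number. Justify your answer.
lim = ln(15/30) = −ln 2

Euler-Maclaurin gives H_m = ln m + γ + 1/(2m) + O(1/m^2). The γ and O(1/m) terms cancel in the difference:
  H_{15n} − H_{30n} = ln(15n) − ln(30n) + O(1/n) = ln(15/30) + O(1/n).
Hence the limit is ln(15/30) = −ln 2.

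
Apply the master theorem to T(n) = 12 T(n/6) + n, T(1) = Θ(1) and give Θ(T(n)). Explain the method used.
T(n) = Θ(n^(log_6 12))

Master theorem: compare f(n) = n to n^(log_6 12) where log_6 12 ≈ 1.387. Since 1 < log_6 12, we have f(n) = O(n^(log_6 12 − ε)) for some ε > 0 — Case 1. Hence T(n) = Θ(n^(log_6 12)).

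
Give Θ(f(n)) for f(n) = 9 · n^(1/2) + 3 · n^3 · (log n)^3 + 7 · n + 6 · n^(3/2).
f(n) ∈ Θ(n^3 · (log n)^3)

Compare the terms by growth order. For large n, n^a · (log n)^b dominates n^a' · (log n)^b' iff a > a', or (a = a' and b > b'). Ranking the 4 terms shows the dominant one is 3 · n^3 · (log n)^3. Hence f(n) ∈ Θ(n^3 · (log n)^3).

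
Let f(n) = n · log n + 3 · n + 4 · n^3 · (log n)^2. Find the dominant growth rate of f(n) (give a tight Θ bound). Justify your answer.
f(n) ∈ Θ(n^3 · (log n)^2)

Compare the terms by growth order. For large n, n^a · (log n)^b dominates n^a' · (log n)^b' iff a > a', or (a = a' and b > b'). Ranking the 3 terms shows the dominant one is 4 · n^3 · (log n)^2. Hence f(n) ∈ Θ(n^3 · (log n)^2).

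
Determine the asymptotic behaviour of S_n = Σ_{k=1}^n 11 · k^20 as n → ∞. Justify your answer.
S_n ~ 11 · n^21 / 21

By integral comparison (Euler-Maclaurin), Σ_{k=1}^n 11 · k^20 = 11 · ∫_0^n x^20 dx + O(n^20) = 11 · n^21/21 + O(n^20). (Equivalently, Faulhaber's formula gives the same leading term.)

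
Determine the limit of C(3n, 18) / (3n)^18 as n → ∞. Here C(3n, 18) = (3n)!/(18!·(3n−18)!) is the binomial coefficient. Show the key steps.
lim = 1/18! = 1/6402373705728000

With N = 3n → ∞: C(N, 18) / N^18 = [N(N−1)…(N−17)] / (18! · N^18) = (1/18!) · 1 · (1 − 1/(3n)) · … · (1 − 17/(3n)). Each factor → 1 as N → ∞, so the limit is 1/18! = 1/6402373705728000.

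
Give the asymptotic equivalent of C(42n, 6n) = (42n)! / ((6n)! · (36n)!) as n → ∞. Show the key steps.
C(42n, 6n) ~ (823543/46656)^(6n) · sqrt(7/(12π·6n))

Write N = 6n. Apply Stirling to each factorial:
  (7N)! ~ sqrt(2π·7N) · (7N/e)^(7N),
  N! ~ sqrt(2π N) · (N/e)^N,
  (6N)! ~ sqrt(2π·6N) · (6N/e)^(6N).
The exponential factors combine to (7N)^(7N) / (N^N · (6N)^(6N)) = 7^(7N)/6^(6N) = (7^7/6^6)^N = (823543/46656)^N.
The square-root prefactors combine to sqrt(2π·7N) / (sqrt(2π N)·sqrt(2π·6N)) = sqrt(7 / (2π·6·N)) = sqrt(7/(12π·6n)).
Substituting N = 6n: C(42n, 6n) ~ (823543/46656)^(6n) · sqrt(7/(12π·6n)).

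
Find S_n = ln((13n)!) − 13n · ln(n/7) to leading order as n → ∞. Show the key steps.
S_n ~ 13n · (ln 91 − 1) + O(ln n)

Stirling: ln((13n)!) = 13n ln(13n) − 13n + O(ln n).
  S_n = 13n ln(13n) − 13n − 13n ln(n/7) + O(ln n)
      = 13n ln(13n) − 13n ln n + 13n ln 7 − 13n + O(ln n)
      = 13n ln 13 + 13n ln 7 − 13n + O(ln n)
      = 13n (ln 91 − 1) + O(ln n).
Numerically ln(91) − 1 ≈ 3.5109.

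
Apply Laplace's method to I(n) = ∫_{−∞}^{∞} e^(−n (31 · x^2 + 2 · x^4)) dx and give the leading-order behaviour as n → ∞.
I(n) ~ sqrt(π/(31n))

φ(x) = 31 · x^2 + 2 · x^4 has its unique global minimum at x* = 0 (since φ'(x) = 62x + 8x^3 = 0 only at x = 0 for real x with both coefficients positive, and φ → ∞ as |x| → ∞). At x* = 0, φ(0) = 0 and φ''(0) = 62. Laplace's method then gives
  I(n) ~ sqrt(2π / (n · φ''(0))) · e^(−n φ(0)) = sqrt(2π / (62n)) = sqrt(π/(31n)).
The 2 · x^4 term contributes only at subleading order (an O(1/n) relative correction).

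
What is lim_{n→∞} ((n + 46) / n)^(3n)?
lim = e^138

Rewrite as (1 + 46/n)^(3n). By the standard limit (1 + x/n)^n → e^x, we have (1 + 46/n)^n → e^46, and raising to the 3rd power gives e^138.
More precisely, ln[(1 + 46/n)^(3n)] = 3n · ln(1 + 46/n) = 3n · (46/n + O(1/n^2)) = 138 + O(1/n) → 138.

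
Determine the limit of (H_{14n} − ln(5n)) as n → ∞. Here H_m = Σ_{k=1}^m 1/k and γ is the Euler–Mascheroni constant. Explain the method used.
lim = ln(14/5) + γ

By Euler-Maclaurin, H_m = ln m + γ + O(1/m). So
  H_{14n} − ln(5n) = ln(14n) + γ − ln(5n) + O(1/n)
                       = ln(14/5) + γ + O(1/n).
Hence the limit is ln(14/5) + γ.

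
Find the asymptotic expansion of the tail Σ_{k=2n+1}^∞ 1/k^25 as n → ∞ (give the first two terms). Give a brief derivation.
Σ_{k>2n} 1/k^25 = 1/(24 · (2n)^24) − 1/(2 · (2n)^25) + O(1/(2n)^26)

Compare to the integral: ∫_{2n}^∞ x^(−25) dx = [−x^(−24)/24]_{2n}^∞ = 1/((25−1)·(2n)^24). The Euler-Maclaurin correction adds −f(2n)/2 = −1/(2·(2n)^25). Euler-Maclaurin then gives
  Σ_{k>2n} 1/k^25 = ∫_{2n}^∞ dx/x^25 − 1/(2·(2n)^25) + O(1/(2n)^26).
(Equivalently this is ζ(25) − Σ_{k≤2n} 1/k^25.)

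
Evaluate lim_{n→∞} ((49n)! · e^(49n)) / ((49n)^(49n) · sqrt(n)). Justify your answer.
lim = sqrt(2π·49)

Stirling: (49n)! ~ sqrt(2π·49n) · (49n/e)^(49n). Hence
  (49n)! · e^(49n) / (49n)^(49n) ~ sqrt(2π·49n).
Dividing by sqrt(n): sqrt(2π·49n) / sqrt(n) = sqrt(2π·49) · n^((1−1)/2), so the limit is sqrt(2π·49).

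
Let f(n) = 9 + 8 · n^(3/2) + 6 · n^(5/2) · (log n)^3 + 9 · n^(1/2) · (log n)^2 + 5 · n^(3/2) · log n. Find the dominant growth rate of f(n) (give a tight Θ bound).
f(n) ∈ Θ(n^(5/2) · (log n)^3)

Compare the terms by growth order. For large n, n^a · (log n)^b dominates n^a' · (log n)^b' iff a > a', or (a = a' and b > b'). Ranking the 5 terms shows the dominant one is 6 · n^(5/2) · (log n)^3. Hence f(n) ∈ Θ(n^(5/2) · (log n)^3).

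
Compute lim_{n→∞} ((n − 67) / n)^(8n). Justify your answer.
lim = e^(−536)

Rewrite as (1 − 67/n)^(8n). By the standard limit (1 + x/n)^n → e^x, we have (1 − 67/n)^n → e^(−67), and raising to the 8th power gives e^(−536).
More precisely, ln[(1 − 67/n)^(8n)] = 8n · ln(1 − 67/n) = 8n · (-67/n + O(1/n^2)) = -536 + O(1/n) → -536.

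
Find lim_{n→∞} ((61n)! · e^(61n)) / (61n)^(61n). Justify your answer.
lim = ∞

Stirling: (61n)! ~ sqrt(2π·61n) · (61n/e)^(61n). Hence
  (61n)! · e^(61n) / (61n)^(61n) ~ sqrt(2π·61n) = sqrt(2π·61) · sqrt(n) → ∞.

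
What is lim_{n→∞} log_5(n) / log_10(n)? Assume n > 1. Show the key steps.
lim = ln(10) / ln(5) = log_5(10)

Change of base: log_5(n) = ln n / ln 5 and log_10(n) = ln n / ln 10. The ratio is (ln n / ln 5) · (ln 10 / ln n) = ln 10 / ln 5, a constant independent of n. So the limit is ln 10 / ln 5 = log_5(10).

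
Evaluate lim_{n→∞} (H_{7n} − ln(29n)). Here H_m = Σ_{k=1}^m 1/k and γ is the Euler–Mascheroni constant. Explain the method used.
lim = ln(7/29) + γ

By Euler-Maclaurin, H_m = ln m + γ + O(1/m). So
  H_{7n} − ln(29n) = ln(7n) + γ − ln(29n) + O(1/n)
                       = ln(7/29) + γ + O(1/n).
Hence the limit is ln(7/29) + γ.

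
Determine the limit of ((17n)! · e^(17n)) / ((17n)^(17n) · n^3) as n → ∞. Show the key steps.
lim = 0

Stirling: (17n)! ~ sqrt(2π·17n) · (17n/e)^(17n). Hence
  (17n)! · e^(17n) / (17n)^(17n) ~ sqrt(2π·17n).
Dividing by n^3: sqrt(2π·17n) / n^3 = sqrt(2π·17) · n^((1−6)/2), so the expression behaves like sqrt(2π·17) · n^((1−6)/2) → 0.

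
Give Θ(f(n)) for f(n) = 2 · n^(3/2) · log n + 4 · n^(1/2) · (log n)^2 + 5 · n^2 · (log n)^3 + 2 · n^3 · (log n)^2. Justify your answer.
f(n) ∈ Θ(n^3 · (log n)^2)

Compare the terms by growth order. For large n, n^a · (log n)^b dominates n^a' · (log n)^b' iff a > a', or (a = a' and b > b'). Ranking the 4 terms shows the dominant one is 2 · n^3 · (log n)^2. Hence f(n) ∈ Θ(n^3 · (log n)^2).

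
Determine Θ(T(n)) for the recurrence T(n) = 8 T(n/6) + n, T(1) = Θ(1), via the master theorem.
T(n) = Θ(n^(log_6 8))

Master theorem: compare f(n) = n to n^(log_6 8) where log_6 8 ≈ 1.161. Since 1 < log_6 8, we have f(n) = O(n^(log_6 8 − ε)) for some ε > 0 — Case 1. Hence T(n) = Θ(n^(log_6 8)).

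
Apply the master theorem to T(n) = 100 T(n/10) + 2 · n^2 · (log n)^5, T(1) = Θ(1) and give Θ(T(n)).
T(n) = Θ(n^2 · (log n)^6)

Here log_10 100 = 2 and f(n) = 2 · n^2 · (log n)^5 = Θ(n^(log_10 100) · (log n)^5). This is the extended Case 2 of the master theorem (f matches the critical exponent up to log factors), giving T(n) = Θ(n^(log_10 100) · (log n)^(5+1)) = Θ(n^2 · (log n)^6).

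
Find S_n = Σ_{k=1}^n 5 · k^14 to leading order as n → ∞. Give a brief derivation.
S_n ~ n^15 / 3

By integral comparison (Euler-Maclaurin), Σ_{k=1}^n 5 · k^14 = 5 · ∫_0^n x^14 dx + O(n^14) = 5 · n^15/15 = n^15 / 3 + O(n^14). (Equivalently, Faulhaber's formula gives the same leading term.)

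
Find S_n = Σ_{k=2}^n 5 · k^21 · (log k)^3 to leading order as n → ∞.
S_n ~ 5 · n^22 · (log n)^3 / 22

By integral comparison, S_n = ∫_1^n 5 · x^21 · (log x)^3 dx + O(n^21 · (log n)^3). For the integral, the leading term of ∫_1^n x^21 (log x)^3 dx is n^22/22 · (log n)^3 (by repeated integration by parts; each step lowers the log-exponent and produces a relatively O(1/log n) correction). Hence S_n ~ 5 · n^22 · (log n)^3 / 22.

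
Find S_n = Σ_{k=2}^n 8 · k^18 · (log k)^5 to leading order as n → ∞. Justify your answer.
S_n ~ 8 · n^19 · (log n)^5 / 19

By integral comparison, S_n = ∫_1^n 8 · x^18 · (log x)^5 dx + O(n^18 · (log n)^5). For the integral, the leading term of ∫_1^n x^18 (log x)^5 dx is n^19/19 · (log n)^5 (by repeated integration by parts; each step lowers the log-exponent and produces a relatively O(1/log n) correction). Hence S_n ~ 8 · n^19 · (log n)^5 / 19.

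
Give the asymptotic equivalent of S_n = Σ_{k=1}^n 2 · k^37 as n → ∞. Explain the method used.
S_n ~ n^38 / 19

By integral comparison (Euler-Maclaurin), Σ_{k=1}^n 2 · k^37 = 2 · ∫_0^n x^37 dx + O(n^37) = 2 · n^38/38 = n^38 / 19 + O(n^37). (Equivalently, Faulhaber's formula gives the same leading term.)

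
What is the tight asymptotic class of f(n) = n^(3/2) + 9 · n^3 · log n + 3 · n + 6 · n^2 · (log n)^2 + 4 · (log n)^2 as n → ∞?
f(n) ∈ Θ(n^3 · log n)

Compare the terms by growth order. For large n, n^a · (log n)^b dominates n^a' · (log n)^b' iff a > a', or (a = a' and b > b'). Ranking the 5 terms shows the dominant one is 9 · n^3 · log n. Hence f(n) ∈ Θ(n^3 · log n).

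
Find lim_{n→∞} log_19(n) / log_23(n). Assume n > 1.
lim = ln(23) / ln(19) = log_19(23)

Change of base: log_19(n) = ln n / ln 19 and log_23(n) = ln n / ln 23. The ratio is (ln n / ln 19) · (ln 23 / ln n) = ln 23 / ln 19, a constant independent of n. So the limit is ln 23 / ln 19 = log_19(23).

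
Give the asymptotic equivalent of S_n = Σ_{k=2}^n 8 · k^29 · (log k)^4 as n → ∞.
S_n ~ 4 · n^30 · (log n)^4 / 15

By integral comparison, S_n = ∫_1^n 8 · x^29 · (log x)^4 dx + O(n^29 · (log n)^4). For the integral, the leading term of ∫_1^n x^29 (log x)^4 dx is n^30/30 · (log n)^4 (by repeated integration by parts; each step lowers the log-exponent and produces a relatively O(1/log n) correction). Hence S_n ~ 4 · n^30 · (log n)^4 / 15.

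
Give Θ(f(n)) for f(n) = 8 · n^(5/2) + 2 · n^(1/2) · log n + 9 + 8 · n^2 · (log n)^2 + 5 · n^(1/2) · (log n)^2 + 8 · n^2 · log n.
f(n) ∈ Θ(n^(5/2))

Compare the terms by growth order. For large n, n^a · (log n)^b dominates n^a' · (log n)^b' iff a > a', or (a = a' and b > b'). Ranking the 6 terms shows the dominant one is 8 · n^(5/2). Hence f(n) ∈ Θ(n^(5/2)).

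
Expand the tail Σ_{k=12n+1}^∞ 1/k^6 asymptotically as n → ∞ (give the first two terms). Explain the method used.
Σ_{k>12n} 1/k^6 = 1/(5 · (12n)^5) − 1/(2 · (12n)^6) + O(1/(12n)^7)

Compare to the integral: ∫_{12n}^∞ x^(−6) dx = [−x^(−5)/5]_{12n}^∞ = 1/((6−1)·(12n)^5). The Euler-Maclaurin correction adds −f(12n)/2 = −1/(2·(12n)^6). Euler-Maclaurin then gives
  Σ_{k>12n} 1/k^6 = ∫_{12n}^∞ dx/x^6 − 1/(2·(12n)^6) + O(1/(12n)^7).
(Equivalently this is ζ(6) − Σ_{k≤12n} 1/k^6.)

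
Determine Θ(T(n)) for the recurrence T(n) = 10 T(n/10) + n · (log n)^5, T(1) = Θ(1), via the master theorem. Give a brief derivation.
T(n) = Θ(n · (log n)^6)

Here log_10 10 = 1 and f(n) = n · (log n)^5 = Θ(n^(log_10 10) · (log n)^5). This is the extended Case 2 of the master theorem (f matches the critical exponent up to log factors), giving T(n) = Θ(n^(log_10 10) · (log n)^(5+1)) = Θ(n · (log n)^6).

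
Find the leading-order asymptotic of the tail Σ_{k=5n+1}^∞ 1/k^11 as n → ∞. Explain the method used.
Σ_{k>5n} 1/k^11 ~ 1/(10 · (5n)^10)

Compare to the integral: ∫_{5n}^∞ x^(−11) dx = [−x^(−10)/10]_{5n}^∞ = 1/((11−1)·(5n)^10). Euler-Maclaurin then gives
  Σ_{k>5n} 1/k^11 = ∫_{5n}^∞ dx/x^11 − 1/(2·(5n)^11) + O(1/(5n)^12).
(Equivalently this is ζ(11) − Σ_{k≤5n} 1/k^11.)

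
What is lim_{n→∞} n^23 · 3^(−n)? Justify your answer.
lim = 0

Exponentials with base > 1 dominate every fixed polynomial: for any fixed c, n^c / 3^n → 0 as n → ∞ (e.g. by the ratio test, or by writing 3^n = e^(n ln 3) and noting e^(n ln 3) / n^c → ∞). Hence n^23 · 3^(−n) = n^23 / 3^n → 0.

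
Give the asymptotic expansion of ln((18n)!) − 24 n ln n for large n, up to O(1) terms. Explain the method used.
ln((18n)!) − 24 n ln n = −6 n ln n + 18(ln 18 − 1) n + (1/2) ln(2π·18n) + O(1/n)

Stirling: ln((18n)!) = 18n ln(18n) − 18n + (1/2) ln(2π·18n) + O(1/n).
Expand 18n ln(18n) = 18n (ln n + ln 18) = 18n ln n + 18n ln 18.
Subtract 24n ln n: leading term is (18 − 24) n ln n = −6 n ln n. The next term is 18n ln 18 − 18n = 18(ln 18 − 1) n. Then the (1/2) ln(2π·18n) correction.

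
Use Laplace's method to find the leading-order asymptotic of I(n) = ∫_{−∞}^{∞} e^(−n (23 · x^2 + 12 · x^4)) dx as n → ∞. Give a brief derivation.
I(n) ~ sqrt(π/(23n))

φ(x) = 23 · x^2 + 12 · x^4 has its unique global minimum at x* = 0 (since φ'(x) = 46x + 48x^3 = 0 only at x = 0 for real x with both coefficients positive, and φ → ∞ as |x| → ∞). At x* = 0, φ(0) = 0 and φ''(0) = 46. Laplace's method then gives
  I(n) ~ sqrt(2π / (n · φ''(0))) · e^(−n φ(0)) = sqrt(2π / (46n)) = sqrt(π/(23n)).
The 12 · x^4 term contributes only at subleading order (an O(1/n) relative correction).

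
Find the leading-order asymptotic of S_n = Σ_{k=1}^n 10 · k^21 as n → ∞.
S_n ~ 5 · n^22 / 11

By integral comparison (Euler-Maclaurin), Σ_{k=1}^n 10 · k^21 = 10 · ∫_0^n x^21 dx + O(n^21) = 10 · n^22/22 = 5 · n^22 / 11 + O(n^21). (Equivalently, Faulhaber's formula gives the same leading term.)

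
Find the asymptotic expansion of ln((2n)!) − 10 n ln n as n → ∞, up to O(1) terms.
ln((2n)!) − 10 n ln n = −8 n ln n + 2(ln 2 − 1) n + (1/2) ln(2π·2n) + O(1/n)

Stirling: ln((2n)!) = 2n ln(2n) − 2n + (1/2) ln(2π·2n) + O(1/n).
Expand 2n ln(2n) = 2n (ln n + ln 2) = 2n ln n + 2n ln 2.
Subtract 10n ln n: leading term is (2 − 10) n ln n = −8 n ln n. The next term is 2n ln 2 − 2n = 2(ln 2 − 1) n. Then the (1/2) ln(2π·2n) correction.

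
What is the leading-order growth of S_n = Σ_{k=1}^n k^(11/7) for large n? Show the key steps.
S_n ~ (7/18) · n^(18/7)

Integral comparison: Σ_{k=1}^n k^(11/7) = ∫_0^n x^(11/7) dx + O(n^(11/7)). The integral is n^(1 + 11/7) / (1 + 11/7) = n^((11+7)/7) / ((11+7)/7) = (7/18) · n^(18/7).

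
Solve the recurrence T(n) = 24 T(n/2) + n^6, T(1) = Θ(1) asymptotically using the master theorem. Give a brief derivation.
T(n) = Θ(n^6)

log_2 24 ≈ 4.585. f(n) = n^6 dominates n^(log_2 24) since 6 > 4.585, and the regularity condition a·f(n/b) = 24·(n/2)^6 = (24/64)·n^6 ≤ c·f(n) holds with c = 24/64 ≈ 0.375 < 1. So this is Case 3: T(n) = Θ(f(n)) = Θ(n^6).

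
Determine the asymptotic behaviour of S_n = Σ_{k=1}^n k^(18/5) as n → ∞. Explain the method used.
S_n ~ (5/23) · n^(23/5)

Integral comparison: Σ_{k=1}^n k^(18/5) = ∫_0^n x^(18/5) dx + O(n^(18/5)). The integral is n^(1 + 18/5) / (1 + 18/5) = n^((18+5)/5) / ((18+5)/5) = (5/23) · n^(23/5).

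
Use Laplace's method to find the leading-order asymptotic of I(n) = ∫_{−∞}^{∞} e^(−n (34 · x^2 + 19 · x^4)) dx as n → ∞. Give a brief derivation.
I(n) ~ sqrt(π/(34n))

φ(x) = 34 · x^2 + 19 · x^4 has its unique global minimum at x* = 0 (since φ'(x) = 68x + 76x^3 = 0 only at x = 0 for real x with both coefficients positive, and φ → ∞ as |x| → ∞). At x* = 0, φ(0) = 0 and φ''(0) = 68. Laplace's method then gives
  I(n) ~ sqrt(2π / (n · φ''(0))) · e^(−n φ(0)) = sqrt(2π / (68n)) = sqrt(π/(34n)).
The 19 · x^4 term contributes only at subleading order (an O(1/n) relative correction).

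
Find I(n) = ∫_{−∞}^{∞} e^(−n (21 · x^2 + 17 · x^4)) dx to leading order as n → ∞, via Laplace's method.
I(n) ~ sqrt(π/(21n))

φ(x) = 21 · x^2 + 17 · x^4 has its unique global minimum at x* = 0 (since φ'(x) = 42x + 68x^3 = 0 only at x = 0 for real x with both coefficients positive, and φ → ∞ as |x| → ∞). At x* = 0, φ(0) = 0 and φ''(0) = 42. Laplace's method then gives
  I(n) ~ sqrt(2π / (n · φ''(0))) · e^(−n φ(0)) = sqrt(2π / (42n)) = sqrt(π/(21n)).
The 17 · x^4 term contributes only at subleading order (an O(1/n) relative correction).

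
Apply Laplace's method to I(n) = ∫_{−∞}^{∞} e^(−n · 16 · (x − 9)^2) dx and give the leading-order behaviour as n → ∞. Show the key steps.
I(n) = sqrt(π/(16n))

Here φ(x) = 16 · (x − 9)^2 has its unique minimum at x* = 9 with φ(x*) = 0 and φ''(x*) = 32. Laplace's method gives
  I(n) ~ e^(−n φ(x*)) · sqrt(2π / (n · φ''(x*))) = sqrt(2π / (32n)) = sqrt(π/(16n)).
This is exact: substituting u = (x − 9)·sqrt(16n) gives I(n) = (1/sqrt(16n)) ∫_{−∞}^{∞} e^(−u^2) du = sqrt(π/(16n)).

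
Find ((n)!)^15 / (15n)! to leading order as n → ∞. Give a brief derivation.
((n)!)^15/(15n)! ~ ((2π·n)^(14/2) / sqrt(15)) · 15^(−15·n)  →  0

Write N = n. Stirling: N! ~ sqrt(2π N)(N/e)^N and (15N)! ~ sqrt(2π·15N)·(15N/e)^(15N).
  (N!)^15/(15N)! ~ (2π N)^(15/2) (N/e)^(15N) / [sqrt(2π·15N) (15N/e)^(15N)]
     = (2π N)^(15/2) / sqrt(2π·15N) · (N/(15N))^(15N)
     = (2π N)^((15−1)/2) / sqrt(15) · 15^(−15N).
Since 15^15 > 1, the factor 15^(−15N) decays exponentially, so the ratio → 0. Substituting N = n gives the stated form.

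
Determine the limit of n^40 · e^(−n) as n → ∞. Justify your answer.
lim = 0

Exponentials with base > 1 dominate every fixed polynomial: for any fixed c, n^c / e^n → 0 as n → ∞ (e.g. by the ratio test, or since e^n grows faster than any power of n). Hence n^40 · e^(−n) = n^40 / e^n → 0.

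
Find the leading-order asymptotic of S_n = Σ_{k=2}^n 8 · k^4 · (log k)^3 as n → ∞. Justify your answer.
S_n ~ 8 · n^5 · (log n)^3 / 5

By integral comparison, S_n = ∫_1^n 8 · x^4 · (log x)^3 dx + O(n^4 · (log n)^3). For the integral, the leading term of ∫_1^n x^4 (log x)^3 dx is n^5/5 · (log n)^3 (by repeated integration by parts; each step lowers the log-exponent and produces a relatively O(1/log n) correction). Hence S_n ~ 8 · n^5 · (log n)^3 / 5.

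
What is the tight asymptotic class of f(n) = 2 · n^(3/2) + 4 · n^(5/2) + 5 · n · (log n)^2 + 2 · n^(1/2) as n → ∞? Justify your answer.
f(n) ∈ Θ(n^(5/2))

Compare the terms by growth order. For large n, n^a · (log n)^b dominates n^a' · (log n)^b' iff a > a', or (a = a' and b > b'). Ranking the 4 terms shows the dominant one is 4 · n^(5/2). Hence f(n) ∈ Θ(n^(5/2)).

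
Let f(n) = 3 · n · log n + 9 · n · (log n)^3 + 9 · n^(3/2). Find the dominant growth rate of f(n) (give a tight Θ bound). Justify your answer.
f(n) ∈ Θ(n^(3/2))

Compare the terms by growth order. For large n, n^a · (log n)^b dominates n^a' · (log n)^b' iff a > a', or (a = a' and b > b'). Ranking the 3 terms shows the dominant one is 9 · n^(3/2). Hence f(n) ∈ Θ(n^(3/2)).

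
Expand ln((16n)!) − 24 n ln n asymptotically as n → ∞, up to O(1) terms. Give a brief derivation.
ln((16n)!) − 24 n ln n = −8 n ln n + 16(ln 16 − 1) n + (1/2) ln(2π·16n) + O(1/n)

Stirling: ln((16n)!) = 16n ln(16n) − 16n + (1/2) ln(2π·16n) + O(1/n).
Expand 16n ln(16n) = 16n (ln n + ln 16) = 16n ln n + 16n ln 16.
Subtract 24n ln n: leading term is (16 − 24) n ln n = −8 n ln n. The next term is 16n ln 16 − 16n = 16(ln 16 − 1) n. Then the (1/2) ln(2π·16n) correction.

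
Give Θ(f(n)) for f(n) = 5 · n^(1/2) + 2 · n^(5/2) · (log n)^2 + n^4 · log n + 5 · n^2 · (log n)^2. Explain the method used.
f(n) ∈ Θ(n^4 · log n)

Compare the terms by growth order. For large n, n^a · (log n)^b dominates n^a' · (log n)^b' iff a > a', or (a = a' and b > b'). Ranking the 4 terms shows the dominant one is n^4 · log n. Hence f(n) ∈ Θ(n^4 · log n).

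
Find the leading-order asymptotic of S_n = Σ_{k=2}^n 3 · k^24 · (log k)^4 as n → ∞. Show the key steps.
S_n ~ 3 · n^25 · (log n)^4 / 25

By integral comparison, S_n = ∫_1^n 3 · x^24 · (log x)^4 dx + O(n^24 · (log n)^4). For the integral, the leading term of ∫_1^n x^24 (log x)^4 dx is n^25/25 · (log n)^4 (by repeated integration by parts; each step lowers the log-exponent and produces a relatively O(1/log n) correction). Hence S_n ~ 3 · n^25 · (log n)^4 / 25.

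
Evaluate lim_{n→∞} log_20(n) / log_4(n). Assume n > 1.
lim = ln(4) / ln(20) = log_20(4)

Change of base: log_20(n) = ln n / ln 20 and log_4(n) = ln n / ln 4. The ratio is (ln n / ln 20) · (ln 4 / ln n) = ln 4 / ln 20, a constant independent of n. So the limit is ln 4 / ln 20 = log_20(4).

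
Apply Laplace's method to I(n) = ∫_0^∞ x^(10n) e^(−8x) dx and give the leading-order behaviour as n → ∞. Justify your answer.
I(n) ~ (sqrt(2π·10n) / 8) · (10n/(8e))^(10n)

Write the integrand as exp(10n ln x − 8x) and set f(x) = 10n ln x − 8x. Then f'(x) = 10n/x − 8 = 0 at x* = 10n/8, and f''(x*) = −10n/x*^2 = −8^2/(10n). Laplace's method (interior maximum) gives
  I(n) ~ e^(f(x*)) · sqrt(2π / |f''(x*)|)
        = exp(10n ln(10n/8) − 10n) · sqrt(2π · 10n / 8^2)
        = (10n/8)^(10n) e^(−10n) · sqrt(2π·10n) / 8
        = (sqrt(2π·10n) / 8) · (10n/(8e))^(10n).
This matches Γ(10n+1)/8^(10n+1) with Stirling applied to Γ.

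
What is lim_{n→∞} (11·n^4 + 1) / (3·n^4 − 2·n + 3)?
lim = 11/3

For large n the leading n^4 terms dominate both numerator and denominator. Dividing top and bottom by n^4, every other term tends to 0, leaving 11/3.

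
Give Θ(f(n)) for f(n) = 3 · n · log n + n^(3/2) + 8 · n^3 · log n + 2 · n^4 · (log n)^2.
f(n) ∈ Θ(n^4 · (log n)^2)

Compare the terms by growth order. For large n, n^a · (log n)^b dominates n^a' · (log n)^b' iff a > a', or (a = a' and b > b'). Ranking the 4 terms shows the dominant one is 2 · n^4 · (log n)^2. Hence f(n) ∈ Θ(n^4 · (log n)^2).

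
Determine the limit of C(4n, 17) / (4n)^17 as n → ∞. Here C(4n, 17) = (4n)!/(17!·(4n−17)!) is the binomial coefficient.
lim = 1/17! = 1/355687428096000

With N = 4n → ∞: C(N, 17) / N^17 = [N(N−1)…(N−16)] / (17! · N^17) = (1/17!) · 1 · (1 − 1/(4n)) · … · (1 − 16/(4n)). Each factor → 1 as N → ∞, so the limit is 1/17! = 1/355687428096000.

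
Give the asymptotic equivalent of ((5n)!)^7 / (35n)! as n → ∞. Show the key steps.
((5n)!)^7/(35n)! ~ ((2π·5n)^(6/2) / sqrt(7)) · 7^(−7·5n)  →  0

Write N = 5n. Stirling: N! ~ sqrt(2π N)(N/e)^N and (7N)! ~ sqrt(2π·7N)·(7N/e)^(7N).
  (N!)^7/(7N)! ~ (2π N)^(7/2) (N/e)^(7N) / [sqrt(2π·7N) (7N/e)^(7N)]
     = (2π N)^(7/2) / sqrt(2π·7N) · (N/(7N))^(7N)
     = (2π N)^((7−1)/2) / sqrt(7) · 7^(−7N).
Since 7^7 > 1, the factor 7^(−7N) decays exponentially, so the ratio → 0. Substituting N = 5n gives the stated form.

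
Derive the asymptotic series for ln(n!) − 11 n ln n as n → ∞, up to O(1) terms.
ln(n!) − 11 n ln n = −10 n ln n − n + (1/2) ln(2π n) + O(1/n)

Stirling: ln((n)!) = n ln(n) − n + (1/2) ln(2π·n) + O(1/n).
Here n ln(n) = n ln n.
Subtract 11n ln n: leading term is (1 − 11) n ln n = −10 n ln n. The next term is −n. Then the (1/2) ln(2π·n) correction.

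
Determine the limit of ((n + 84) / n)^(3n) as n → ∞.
lim = e^252

Rewrite as (1 + 84/n)^(3n). By the standard limit (1 + x/n)^n → e^x, we have (1 + 84/n)^n → e^84, and raising to the 3rd power gives e^252.
More precisely, ln[(1 + 84/n)^(3n)] = 3n · ln(1 + 84/n) = 3n · (84/n + O(1/n^2)) = 252 + O(1/n) → 252.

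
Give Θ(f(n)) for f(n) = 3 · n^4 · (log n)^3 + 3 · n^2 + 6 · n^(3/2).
f(n) ∈ Θ(n^4 · (log n)^3)

Compare the terms by growth order. For large n, n^a · (log n)^b dominates n^a' · (log n)^b' iff a > a', or (a = a' and b > b'). Ranking the 3 terms shows the dominant one is 3 · n^4 · (log n)^3. Hence f(n) ∈ Θ(n^4 · (log n)^3).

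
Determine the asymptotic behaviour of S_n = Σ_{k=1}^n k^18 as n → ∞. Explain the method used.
S_n ~ n^19 / 19

By integral comparison (Euler-Maclaurin), Σ_{k=1}^n k^18 = ∫_0^n x^18 dx + O(n^18) = n^19/19 + O(n^18). (Equivalently, Faulhaber's formula gives the same leading term.)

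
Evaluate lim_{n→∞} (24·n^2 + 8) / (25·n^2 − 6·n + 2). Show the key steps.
lim = 24/25

For large n the leading n^2 terms dominate both numerator and denominator. Dividing top and bottom by n^2, every other term tends to 0, leaving 24/25.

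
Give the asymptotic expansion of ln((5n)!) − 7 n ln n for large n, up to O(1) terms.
ln((5n)!) − 7 n ln n = −2 n ln n + 5(ln 5 − 1) n + (1/2) ln(2π·5n) + O(1/n)

Stirling: ln((5n)!) = 5n ln(5n) − 5n + (1/2) ln(2π·5n) + O(1/n).
Expand 5n ln(5n) = 5n (ln n + ln 5) = 5n ln n + 5n ln 5.
Subtract 7n ln n: leading term is (5 − 7) n ln n = −2 n ln n. The next term is 5n ln 5 − 5n = 5(ln 5 − 1) n. Then the (1/2) ln(2π·5n) correction.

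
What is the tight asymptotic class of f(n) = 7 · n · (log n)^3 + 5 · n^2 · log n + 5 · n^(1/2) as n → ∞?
f(n) ∈ Θ(n^2 · log n)

Compare the terms by growth order. For large n, n^a · (log n)^b dominates n^a' · (log n)^b' iff a > a', or (a = a' and b > b'). Ranking the 3 terms shows the dominant one is 5 · n^2 · log n. Hence f(n) ∈ Θ(n^2 · log n).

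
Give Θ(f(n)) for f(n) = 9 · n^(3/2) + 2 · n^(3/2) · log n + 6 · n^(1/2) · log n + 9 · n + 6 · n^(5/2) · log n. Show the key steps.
f(n) ∈ Θ(n^(5/2) · log n)

Compare the terms by growth order. For large n, n^a · (log n)^b dominates n^a' · (log n)^b' iff a > a', or (a = a' and b > b'). Ranking the 5 terms shows the dominant one is 6 · n^(5/2) · log n. Hence f(n) ∈ Θ(n^(5/2) · log n).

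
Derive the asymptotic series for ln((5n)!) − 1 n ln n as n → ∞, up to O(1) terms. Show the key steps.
ln((5n)!) − 1 n ln n = 4 n ln n + 5(ln 5 − 1) n + (1/2) ln(2π·5n) + O(1/n)

Stirling: ln((5n)!) = 5n ln(5n) − 5n + (1/2) ln(2π·5n) + O(1/n).
Expand 5n ln(5n) = 5n (ln n + ln 5) = 5n ln n + 5n ln 5.
Subtract 1n ln n: leading term is (5 − 1) n ln n = 4 n ln n. The next term is 5n ln 5 − 5n = 5(ln 5 − 1) n. Then the (1/2) ln(2π·5n) correction.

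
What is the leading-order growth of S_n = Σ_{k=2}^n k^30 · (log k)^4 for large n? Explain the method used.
S_n ~ n^31 · (log n)^4 / 31

By integral comparison, S_n = ∫_1^n x^30 · (log x)^4 dx + O(n^30 · (log n)^4). For the integral, the leading term of ∫_1^n x^30 (log x)^4 dx is n^31/31 · (log n)^4 (by repeated integration by parts; each step lowers the log-exponent and produces a relatively O(1/log n) correction). Hence S_n ~ n^31 · (log n)^4 / 31.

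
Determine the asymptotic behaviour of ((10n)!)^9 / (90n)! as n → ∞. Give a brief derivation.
((10n)!)^9/(90n)! ~ ((2π·10n)^(8/2) / 3) · 9^(−9·10n)  →  0

Write N = 10n. Stirling: N! ~ sqrt(2π N)(N/e)^N and (9N)! ~ sqrt(2π·9N)·(9N/e)^(9N).
  (N!)^9/(9N)! ~ (2π N)^(9/2) (N/e)^(9N) / [sqrt(2π·9N) (9N/e)^(9N)]
     = (2π N)^(9/2) / sqrt(2π·9N) · (N/(9N))^(9N)
     = (2π N)^((9−1)/2) / 3 · 9^(−9N).
Since 9^9 > 1, the factor 9^(−9N) decays exponentially, so the ratio → 0. Substituting N = 10n gives the stated form.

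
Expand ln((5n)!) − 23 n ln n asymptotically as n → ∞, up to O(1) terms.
ln((5n)!) − 23 n ln n = −18 n ln n + 5(ln 5 − 1) n + (1/2) ln(2π·5n) + O(1/n)

Stirling: ln((5n)!) = 5n ln(5n) − 5n + (1/2) ln(2π·5n) + O(1/n).
Expand 5n ln(5n) = 5n (ln n + ln 5) = 5n ln n + 5n ln 5.
Subtract 23n ln n: leading term is (5 − 23) n ln n = −18 n ln n. The next term is 5n ln 5 − 5n = 5(ln 5 − 1) n. Then the (1/2) ln(2π·5n) correction.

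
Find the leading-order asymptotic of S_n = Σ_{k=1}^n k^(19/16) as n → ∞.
S_n ~ (16/35) · n^(35/16)

Integral comparison: Σ_{k=1}^n k^(19/16) = ∫_0^n x^(19/16) dx + O(n^(19/16)). The integral is n^(1 + 19/16) / (1 + 19/16) = n^((19+16)/16) / ((19+16)/16) = (16/35) · n^(35/16).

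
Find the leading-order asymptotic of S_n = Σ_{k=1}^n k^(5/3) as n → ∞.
S_n ~ (3/8) · n^(8/3)

Integral comparison: Σ_{k=1}^n k^(5/3) = ∫_0^n x^(5/3) dx + O(n^(5/3)). The integral is n^(1 + 5/3) / (1 + 5/3) = n^((5+3)/3) / ((5+3)/3) = (3/8) · n^(8/3).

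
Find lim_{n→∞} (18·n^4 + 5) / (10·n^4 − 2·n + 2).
lim = 18/10 = 9/5

For large n the leading n^4 terms dominate both numerator and denominator. Dividing top and bottom by n^4, every other term tends to 0, leaving 18/10 = 9/5.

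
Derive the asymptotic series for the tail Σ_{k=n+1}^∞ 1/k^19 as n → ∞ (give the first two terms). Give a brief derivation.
Σ_{k>n} 1/k^19 = 1/(18 · n^18) − 1/(2 · n^19) + O(1/n^20)

Compare to the integral: ∫_{n}^∞ x^(−19) dx = [−x^(−18)/18]_{n}^∞ = 1/((19−1)·n^18). The Euler-Maclaurin correction adds −f(n)/2 = −1/(2·n^19). Euler-Maclaurin then gives
  Σ_{k>n} 1/k^19 = ∫_{n}^∞ dx/x^19 − 1/(2·n^19) + O(1/n^20).
(Equivalently this is ζ(19) − Σ_{k≤n} 1/k^19.)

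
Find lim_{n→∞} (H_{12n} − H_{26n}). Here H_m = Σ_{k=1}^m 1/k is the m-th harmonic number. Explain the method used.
lim = ln(12/26) = ln(6/13)

Euler-Maclaurin gives H_m = ln m + γ + 1/(2m) + O(1/m^2). The γ and O(1/m) terms cancel in the difference:
  H_{12n} − H_{26n} = ln(12n) − ln(26n) + O(1/n) = ln(12/26) + O(1/n).
Hence the limit is ln(12/26) = ln(6/13).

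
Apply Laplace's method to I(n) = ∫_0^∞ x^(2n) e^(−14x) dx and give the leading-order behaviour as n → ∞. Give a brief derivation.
I(n) ~ (sqrt(2π·2n) / 14) · (2n/(14e))^(2n)

Write the integrand as exp(2n ln x − 14x) and set f(x) = 2n ln x − 14x. Then f'(x) = 2n/x − 14 = 0 at x* = 2n/14, and f''(x*) = −2n/x*^2 = −14^2/(2n). Laplace's method (interior maximum) gives
  I(n) ~ e^(f(x*)) · sqrt(2π / |f''(x*)|)
        = exp(2n ln(2n/14) − 2n) · sqrt(2π · 2n / 14^2)
        = (2n/14)^(2n) e^(−2n) · sqrt(2π·2n) / 14
        = (sqrt(2π·2n) / 14) · (2n/(14e))^(2n).
This matches Γ(2n+1)/14^(2n+1) with Stirling applied to Γ.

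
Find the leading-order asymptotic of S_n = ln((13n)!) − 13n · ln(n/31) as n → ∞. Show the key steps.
S_n ~ 13n · (ln 403 − 1) + O(ln n)

Stirling: ln((13n)!) = 13n ln(13n) − 13n + O(ln n).
  S_n = 13n ln(13n) − 13n − 13n ln(n/31) + O(ln n)
      = 13n ln(13n) − 13n ln n + 13n ln 31 − 13n + O(ln n)
      = 13n ln 13 + 13n ln 31 − 13n + O(ln n)
      = 13n (ln 403 − 1) + O(ln n).
Numerically ln(403) − 1 ≈ 4.9989.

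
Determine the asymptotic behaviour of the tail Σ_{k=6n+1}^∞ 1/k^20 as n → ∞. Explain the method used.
Σ_{k>6n} 1/k^20 ~ 1/(19 · (6n)^19)

Compare to the integral: ∫_{6n}^∞ x^(−20) dx = [−x^(−19)/19]_{6n}^∞ = 1/((20−1)·(6n)^19). Euler-Maclaurin then gives
  Σ_{k>6n} 1/k^20 = ∫_{6n}^∞ dx/x^20 − 1/(2·(6n)^20) + O(1/(6n)^21).
(Equivalently this is ζ(20) − Σ_{k≤6n} 1/k^20.)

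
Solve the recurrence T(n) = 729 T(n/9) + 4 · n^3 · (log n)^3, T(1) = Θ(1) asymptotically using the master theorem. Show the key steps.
T(n) = Θ(n^3 · (log n)^4)

Here log_9 729 = 3 and f(n) = 4 · n^3 · (log n)^3 = Θ(n^(log_9 729) · (log n)^3). This is the extended Case 2 of the master theorem (f matches the critical exponent up to log factors), giving T(n) = Θ(n^(log_9 729) · (log n)^(3+1)) = Θ(n^3 · (log n)^4).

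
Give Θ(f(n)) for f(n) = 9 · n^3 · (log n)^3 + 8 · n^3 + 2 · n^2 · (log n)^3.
f(n) ∈ Θ(n^3 · (log n)^3)

Compare the terms by growth order. For large n, n^a · (log n)^b dominates n^a' · (log n)^b' iff a > a', or (a = a' and b > b'). Ranking the 3 terms shows the dominant one is 9 · n^3 · (log n)^3. Hence f(n) ∈ Θ(n^3 · (log n)^3).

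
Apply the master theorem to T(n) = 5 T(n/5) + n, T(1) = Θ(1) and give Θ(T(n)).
T(n) = Θ(n log n)

log_5 5 = 1, and f(n) = n = Θ(n^(log_5 5)). This is Case 2 of the master theorem: T(n) = Θ(f(n) · log n) = Θ(n log n).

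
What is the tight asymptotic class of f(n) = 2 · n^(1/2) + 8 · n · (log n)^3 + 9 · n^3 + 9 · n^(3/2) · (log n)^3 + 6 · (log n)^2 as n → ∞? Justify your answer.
f(n) ∈ Θ(n^3)

Compare the terms by growth order. For large n, n^a · (log n)^b dominates n^a' · (log n)^b' iff a > a', or (a = a' and b > b'). Ranking the 5 terms shows the dominant one is 9 · n^3. Hence f(n) ∈ Θ(n^3).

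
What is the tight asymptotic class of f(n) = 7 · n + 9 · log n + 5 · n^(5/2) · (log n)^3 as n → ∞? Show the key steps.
f(n) ∈ Θ(n^(5/2) · (log n)^3)

Compare the terms by growth order. For large n, n^a · (log n)^b dominates n^a' · (log n)^b' iff a > a', or (a = a' and b > b'). Ranking the 3 terms shows the dominant one is 5 · n^(5/2) · (log n)^3. Hence f(n) ∈ Θ(n^(5/2) · (log n)^3).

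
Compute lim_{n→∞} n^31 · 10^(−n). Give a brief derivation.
lim = 0

Exponentials with base > 1 dominate every fixed polynomial: for any fixed c, n^c / 10^n → 0 as n → ∞ (e.g. by the ratio test, or by writing 10^n = e^(n ln 10) and noting e^(n ln 10) / n^c → ∞). Hence n^31 · 10^(−n) = n^31 / 10^n → 0.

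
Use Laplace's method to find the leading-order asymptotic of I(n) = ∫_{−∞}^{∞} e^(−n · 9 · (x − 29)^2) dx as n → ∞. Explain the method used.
I(n) = sqrt(π/(9n))

Here φ(x) = 9 · (x − 29)^2 has its unique minimum at x* = 29 with φ(x*) = 0 and φ''(x*) = 18. Laplace's method gives
  I(n) ~ e^(−n φ(x*)) · sqrt(2π / (n · φ''(x*))) = sqrt(2π / (18n)) = sqrt(π/(9n)).
This is exact: substituting u = (x − 29)·sqrt(9n) gives I(n) = (1/sqrt(9n)) ∫_{−∞}^{∞} e^(−u^2) du = sqrt(π/(9n)).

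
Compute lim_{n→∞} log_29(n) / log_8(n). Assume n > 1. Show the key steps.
lim = ln(8) / ln(29) = log_29(8)

Change of base: log_29(n) = ln n / ln 29 and log_8(n) = ln n / ln 8. The ratio is (ln n / ln 29) · (ln 8 / ln n) = ln 8 / ln 29, a constant independent of n. So the limit is ln 8 / ln 29 = log_29(8).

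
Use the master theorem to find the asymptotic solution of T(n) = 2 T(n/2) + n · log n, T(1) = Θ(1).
T(n) = Θ(n · (log n)^2)

Here log_2 2 = 1 and f(n) = n · log n = Θ(n^(log_2 2) · (log n)^1). This is the extended Case 2 of the master theorem (f matches the critical exponent up to log factors), giving T(n) = Θ(n^(log_2 2) · (log n)^(1+1)) = Θ(n · (log n)^2).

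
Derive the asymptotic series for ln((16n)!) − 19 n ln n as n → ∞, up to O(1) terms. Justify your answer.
ln((16n)!) − 19 n ln n = −3 n ln n + 16(ln 16 − 1) n + (1/2) ln(2π·16n) + O(1/n)

Stirling: ln((16n)!) = 16n ln(16n) − 16n + (1/2) ln(2π·16n) + O(1/n).
Expand 16n ln(16n) = 16n (ln n + ln 16) = 16n ln n + 16n ln 16.
Subtract 19n ln n: leading term is (16 − 19) n ln n = −3 n ln n. The next term is 16n ln 16 − 16n = 16(ln 16 − 1) n. Then the (1/2) ln(2π·16n) correction.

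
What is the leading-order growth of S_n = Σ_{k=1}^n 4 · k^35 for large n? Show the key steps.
S_n ~ n^36 / 9

By integral comparison (Euler-Maclaurin), Σ_{k=1}^n 4 · k^35 = 4 · ∫_0^n x^35 dx + O(n^35) = 4 · n^36/36 = n^36 / 9 + O(n^35). (Equivalently, Faulhaber's formula gives the same leading term.)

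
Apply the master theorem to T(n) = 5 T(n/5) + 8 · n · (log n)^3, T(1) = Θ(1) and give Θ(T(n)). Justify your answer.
T(n) = Θ(n · (log n)^4)

Here log_5 5 = 1 and f(n) = 8 · n · (log n)^3 = Θ(n^(log_5 5) · (log n)^3). This is the extended Case 2 of the master theorem (f matches the critical exponent up to log factors), giving T(n) = Θ(n^(log_5 5) · (log n)^(3+1)) = Θ(n · (log n)^4).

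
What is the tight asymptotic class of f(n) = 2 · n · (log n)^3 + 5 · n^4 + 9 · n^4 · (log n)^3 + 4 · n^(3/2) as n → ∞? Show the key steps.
f(n) ∈ Θ(n^4 · (log n)^3)

Compare the terms by growth order. For large n, n^a · (log n)^b dominates n^a' · (log n)^b' iff a > a', or (a = a' and b > b'). Ranking the 4 terms shows the dominant one is 9 · n^4 · (log n)^3. Hence f(n) ∈ Θ(n^4 · (log n)^3).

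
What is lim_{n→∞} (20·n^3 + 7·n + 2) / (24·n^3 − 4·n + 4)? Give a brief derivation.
lim = 20/24 = 5/6

For large n the leading n^3 terms dominate both numerator and denominator. Dividing top and bottom by n^3, every other term tends to 0, leaving 20/24 = 5/6.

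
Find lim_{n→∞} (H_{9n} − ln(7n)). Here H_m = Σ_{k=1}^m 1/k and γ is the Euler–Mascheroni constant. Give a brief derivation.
lim = ln(9/7) + γ

By Euler-Maclaurin, H_m = ln m + γ + O(1/m). So
  H_{9n} − ln(7n) = ln(9n) + γ − ln(7n) + O(1/n)
                       = ln(9/7) + γ + O(1/n).
Hence the limit is ln(9/7) + γ.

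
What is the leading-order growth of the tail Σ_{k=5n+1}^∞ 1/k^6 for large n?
Σ_{k>5n} 1/k^6 ~ 1/(5 · (5n)^5)

Compare to the integral: ∫_{5n}^∞ x^(−6) dx = [−x^(−5)/5]_{5n}^∞ = 1/((6−1)·(5n)^5). Euler-Maclaurin then gives
  Σ_{k>5n} 1/k^6 = ∫_{5n}^∞ dx/x^6 − 1/(2·(5n)^6) + O(1/(5n)^7).
(Equivalently this is ζ(6) − Σ_{k≤5n} 1/k^6.)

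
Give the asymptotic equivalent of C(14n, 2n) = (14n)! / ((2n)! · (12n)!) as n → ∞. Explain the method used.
C(14n, 2n) ~ (823543/46656)^(2n) · sqrt(7/(12π·2n))

Write N = 2n. Apply Stirling to each factorial:
  (7N)! ~ sqrt(2π·7N) · (7N/e)^(7N),
  N! ~ sqrt(2π N) · (N/e)^N,
  (6N)! ~ sqrt(2π·6N) · (6N/e)^(6N).
The exponential factors combine to (7N)^(7N) / (N^N · (6N)^(6N)) = 7^(7N)/6^(6N) = (7^7/6^6)^N = (823543/46656)^N.
The square-root prefactors combine to sqrt(2π·7N) / (sqrt(2π N)·sqrt(2π·6N)) = sqrt(7 / (2π·6·N)) = sqrt(7/(12π·2n)).
Substituting N = 2n: C(14n, 2n) ~ (823543/46656)^(2n) · sqrt(7/(12π·2n)).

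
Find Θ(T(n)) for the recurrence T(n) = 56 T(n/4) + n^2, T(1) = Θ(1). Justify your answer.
T(n) = Θ(n^(log_4 56))

Master theorem: compare f(n) = n^2 to n^(log_4 56) where log_4 56 ≈ 2.904. Since 2 < log_4 56, we have f(n) = O(n^(log_4 56 − ε)) for some ε > 0 — Case 1. Hence T(n) = Θ(n^(log_4 56)).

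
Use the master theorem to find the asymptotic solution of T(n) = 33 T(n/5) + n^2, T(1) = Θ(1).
T(n) = Θ(n^(log_5 33))

Master theorem: compare f(n) = n^2 to n^(log_5 33) where log_5 33 ≈ 2.173. Since 2 < log_5 33, we have f(n) = O(n^(log_5 33 − ε)) for some ε > 0 — Case 1. Hence T(n) = Θ(n^(log_5 33)).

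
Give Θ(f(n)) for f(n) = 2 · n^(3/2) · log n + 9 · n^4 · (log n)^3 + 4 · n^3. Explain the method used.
f(n) ∈ Θ(n^4 · (log n)^3)

Compare the terms by growth order. For large n, n^a · (log n)^b dominates n^a' · (log n)^b' iff a > a', or (a = a' and b > b'). Ranking the 3 terms shows the dominant one is 9 · n^4 · (log n)^3. Hence f(n) ∈ Θ(n^4 · (log n)^3).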